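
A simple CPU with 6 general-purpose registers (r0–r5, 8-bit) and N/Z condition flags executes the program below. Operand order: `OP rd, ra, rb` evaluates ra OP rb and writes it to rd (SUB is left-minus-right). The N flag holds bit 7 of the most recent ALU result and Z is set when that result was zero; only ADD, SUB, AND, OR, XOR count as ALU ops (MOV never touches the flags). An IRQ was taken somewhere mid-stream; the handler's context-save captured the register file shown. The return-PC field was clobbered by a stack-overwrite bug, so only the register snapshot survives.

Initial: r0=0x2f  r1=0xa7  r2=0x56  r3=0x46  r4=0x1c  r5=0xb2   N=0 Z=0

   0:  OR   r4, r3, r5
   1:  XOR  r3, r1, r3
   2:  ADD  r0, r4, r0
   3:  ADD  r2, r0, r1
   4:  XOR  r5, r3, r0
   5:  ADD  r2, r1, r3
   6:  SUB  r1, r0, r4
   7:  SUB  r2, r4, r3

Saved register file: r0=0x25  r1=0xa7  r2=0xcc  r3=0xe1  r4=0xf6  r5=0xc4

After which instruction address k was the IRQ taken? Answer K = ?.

K = 4

after  0: r0=0x2f r1=0xa7 r2=0x56 r3=0x46 r4=0xf6 r5=0xb2  N=1 Z=0
after  1: r0=0x2f r1=0xa7 r2=0x56 r3=0xe1 r4=0xf6 r5=0xb2  N=1 Z=0
after  2: r0=0x25 r1=0xa7 r2=0x56 r3=0xe1 r4=0xf6 r5=0xb2  N=0 Z=0
after  3: r0=0x25 r1=0xa7 r2=0xcc r3=0xe1 r4=0xf6 r5=0xb2  N=1 Z=0
after  4: r0=0x25 r1=0xa7 r2=0xcc r3=0xe1 r4=0xf6 r5=0xc4  N=1 Z=0
-- IRQ taken; context saved, return-PC = 5 --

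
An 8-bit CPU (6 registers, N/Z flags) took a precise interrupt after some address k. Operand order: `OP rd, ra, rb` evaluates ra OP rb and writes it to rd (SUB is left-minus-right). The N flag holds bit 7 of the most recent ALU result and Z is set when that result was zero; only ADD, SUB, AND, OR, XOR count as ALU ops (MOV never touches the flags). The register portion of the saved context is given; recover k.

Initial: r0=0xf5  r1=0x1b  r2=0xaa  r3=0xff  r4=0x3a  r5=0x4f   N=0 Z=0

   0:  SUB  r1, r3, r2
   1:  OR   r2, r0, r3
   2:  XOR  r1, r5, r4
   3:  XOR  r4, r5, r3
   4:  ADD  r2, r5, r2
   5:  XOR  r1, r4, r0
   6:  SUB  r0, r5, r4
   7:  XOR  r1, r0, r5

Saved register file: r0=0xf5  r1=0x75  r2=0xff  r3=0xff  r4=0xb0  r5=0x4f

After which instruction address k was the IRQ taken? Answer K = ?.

after  0: r0=0xf5 r1=0x55 r2=0xaa r3=0xff r4=0x3a r5=0x4f  N=0 Z=0
after  1: r0=0xf5 r1=0x55 r2=0xff r3=0xff r4=0x3a r5=0x4f  N=1 Z=0
after  2: r0=0xf5 r1=0x75 r2=0xff r3=0xff r4=0x3a r5=0x4f  N=0 Z=0
after  3: r0=0xf5 r1=0x75 r2=0xff r3=0xff r4=0xb0 r5=0x4f  N=1 Z=0
-- IRQ taken; context saved, return-PC = 4 --

K = 3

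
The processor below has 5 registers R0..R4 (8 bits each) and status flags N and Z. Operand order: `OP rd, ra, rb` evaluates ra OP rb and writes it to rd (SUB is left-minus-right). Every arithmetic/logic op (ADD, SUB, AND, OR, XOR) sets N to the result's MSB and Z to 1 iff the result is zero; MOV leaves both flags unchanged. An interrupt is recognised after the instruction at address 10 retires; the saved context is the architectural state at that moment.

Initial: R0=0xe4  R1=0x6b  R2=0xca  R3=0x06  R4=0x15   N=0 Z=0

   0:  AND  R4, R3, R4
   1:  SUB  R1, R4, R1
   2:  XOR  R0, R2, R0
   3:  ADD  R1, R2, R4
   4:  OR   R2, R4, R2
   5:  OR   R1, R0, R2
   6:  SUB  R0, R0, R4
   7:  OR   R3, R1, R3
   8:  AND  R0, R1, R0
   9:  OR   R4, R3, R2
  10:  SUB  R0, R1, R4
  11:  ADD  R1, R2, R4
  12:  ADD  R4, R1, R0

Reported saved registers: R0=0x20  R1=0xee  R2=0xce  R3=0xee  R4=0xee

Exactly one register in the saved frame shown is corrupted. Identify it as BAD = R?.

after  0: R0=0xe4 R1=0x6b R2=0xca R3=0x06 R4=0x04  N=0 Z=0
after  1: R0=0xe4 R1=0x99 R2=0xca R3=0x06 R4=0x04  N=1 Z=0
after  2: R0=0x2e R1=0x99 R2=0xca R3=0x06 R4=0x04  N=0 Z=0
after  3: R0=0x2e R1=0xce R2=0xca R3=0x06 R4=0x04  N=1 Z=0
after  4: R0=0x2e R1=0xce R2=0xce R3=0x06 R4=0x04  N=1 Z=0
after  5: R0=0x2e R1=0xee R2=0xce R3=0x06 R4=0x04  N=1 Z=0
after  6: R0=0x2a R1=0xee R2=0xce R3=0x06 R4=0x04  N=0 Z=0
after  7: R0=0x2a R1=0xee R2=0xce R3=0xee R4=0x04  N=1 Z=0
after  8: R0=0x2a R1=0xee R2=0xce R3=0xee R4=0x04  N=0 Z=0
after  9: R0=0x2a R1=0xee R2=0xce R3=0xee R4=0xee  N=1 Z=0
after 10: R0=0x00 R1=0xee R2=0xce R3=0xee R4=0xee  N=0 Z=1
-- IRQ taken; context saved, return-PC = 11 --
mismatch: R0: reported 0x20 vs actual 0x00

BAD = R0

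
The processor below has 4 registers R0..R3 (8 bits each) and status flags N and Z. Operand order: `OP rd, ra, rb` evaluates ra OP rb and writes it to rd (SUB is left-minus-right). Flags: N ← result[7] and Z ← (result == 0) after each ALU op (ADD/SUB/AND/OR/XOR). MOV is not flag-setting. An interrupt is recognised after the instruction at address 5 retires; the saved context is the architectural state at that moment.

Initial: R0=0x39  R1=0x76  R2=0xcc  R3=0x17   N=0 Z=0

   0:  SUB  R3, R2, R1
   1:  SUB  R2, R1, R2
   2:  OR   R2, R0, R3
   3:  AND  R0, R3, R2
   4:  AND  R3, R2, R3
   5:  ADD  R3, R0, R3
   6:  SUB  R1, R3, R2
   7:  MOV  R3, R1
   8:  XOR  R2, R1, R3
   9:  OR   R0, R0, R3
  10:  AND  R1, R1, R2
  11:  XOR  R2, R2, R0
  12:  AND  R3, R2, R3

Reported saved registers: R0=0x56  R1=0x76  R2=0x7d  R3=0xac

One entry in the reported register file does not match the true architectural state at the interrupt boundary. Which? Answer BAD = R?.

after  0: R0=0x39 R1=0x76 R2=0xcc R3=0x56  N=0 Z=0
after  1: R0=0x39 R1=0x76 R2=0xaa R3=0x56  N=1 Z=0
after  2: R0=0x39 R1=0x76 R2=0x7f R3=0x56  N=0 Z=0
after  3: R0=0x56 R1=0x76 R2=0x7f R3=0x56  N=0 Z=0
after  4: R0=0x56 R1=0x76 R2=0x7f R3=0x56  N=0 Z=0
after  5: R0=0x56 R1=0x76 R2=0x7f R3=0xac  N=1 Z=0
-- IRQ taken; context saved, return-PC = 6 --
mismatch: R2: reported 0x7d vs actual 0x7f

BAD = R2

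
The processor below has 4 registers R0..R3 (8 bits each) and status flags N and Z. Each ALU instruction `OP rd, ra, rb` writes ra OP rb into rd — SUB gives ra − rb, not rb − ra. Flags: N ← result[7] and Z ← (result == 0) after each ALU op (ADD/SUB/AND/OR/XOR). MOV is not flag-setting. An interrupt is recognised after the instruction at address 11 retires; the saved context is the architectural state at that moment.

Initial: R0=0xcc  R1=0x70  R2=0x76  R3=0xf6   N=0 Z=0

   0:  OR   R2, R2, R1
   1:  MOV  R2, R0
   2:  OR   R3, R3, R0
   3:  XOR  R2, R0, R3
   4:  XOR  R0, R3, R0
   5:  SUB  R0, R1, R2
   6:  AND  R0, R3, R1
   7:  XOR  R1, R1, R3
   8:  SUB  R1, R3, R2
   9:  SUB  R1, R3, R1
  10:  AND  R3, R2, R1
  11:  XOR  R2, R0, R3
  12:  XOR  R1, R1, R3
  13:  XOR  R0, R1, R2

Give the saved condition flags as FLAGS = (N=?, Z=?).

FLAGS = (N=0, Z=0)

after  0: R0=0xcc R1=0x70 R2=0x76 R3=0xf6  N=0 Z=0
after  1: R0=0xcc R1=0x70 R2=0xcc R3=0xf6  N=0 Z=0
after  2: R0=0xcc R1=0x70 R2=0xcc R3=0xfe  N=1 Z=0
after  3: R0=0xcc R1=0x70 R2=0x32 R3=0xfe  N=0 Z=0
after  4: R0=0x32 R1=0x70 R2=0x32 R3=0xfe  N=0 Z=0
after  5: R0=0x3e R1=0x70 R2=0x32 R3=0xfe  N=0 Z=0
after  6: R0=0x70 R1=0x70 R2=0x32 R3=0xfe  N=0 Z=0
after  7: R0=0x70 R1=0x8e R2=0x32 R3=0xfe  N=1 Z=0
after  8: R0=0x70 R1=0xcc R2=0x32 R3=0xfe  N=1 Z=0
after  9: R0=0x70 R1=0x32 R2=0x32 R3=0xfe  N=0 Z=0
after 10: R0=0x70 R1=0x32 R2=0x32 R3=0x32  N=0 Z=0
after 11: R0=0x70 R1=0x32 R2=0x42 R3=0x32  N=0 Z=0
-- IRQ taken; context saved, return-PC = 12 --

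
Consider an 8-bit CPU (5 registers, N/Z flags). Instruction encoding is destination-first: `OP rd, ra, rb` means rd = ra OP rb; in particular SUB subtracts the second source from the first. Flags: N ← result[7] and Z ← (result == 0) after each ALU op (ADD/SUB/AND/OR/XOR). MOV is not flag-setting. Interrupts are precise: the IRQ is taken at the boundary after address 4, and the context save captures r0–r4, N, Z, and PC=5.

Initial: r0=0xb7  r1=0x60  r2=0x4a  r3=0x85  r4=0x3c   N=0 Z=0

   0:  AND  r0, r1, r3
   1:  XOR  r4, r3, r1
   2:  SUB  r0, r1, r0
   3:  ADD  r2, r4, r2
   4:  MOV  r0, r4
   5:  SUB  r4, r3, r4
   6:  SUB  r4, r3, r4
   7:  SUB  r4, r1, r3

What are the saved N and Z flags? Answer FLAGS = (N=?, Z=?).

after  0: r0=0x00 r1=0x60 r2=0x4a r3=0x85 r4=0x3c  N=0 Z=1
after  1: r0=0x00 r1=0x60 r2=0x4a r3=0x85 r4=0xe5  N=1 Z=0
after  2: r0=0x60 r1=0x60 r2=0x4a r3=0x85 r4=0xe5  N=0 Z=0
after  3: r0=0x60 r1=0x60 r2=0x2f r3=0x85 r4=0xe5  N=0 Z=0
after  4: r0=0xe5 r1=0x60 r2=0x2f r3=0x85 r4=0xe5  N=0 Z=0
-- IRQ taken; context saved, return-PC = 5 --

FLAGS = (N=0, Z=0)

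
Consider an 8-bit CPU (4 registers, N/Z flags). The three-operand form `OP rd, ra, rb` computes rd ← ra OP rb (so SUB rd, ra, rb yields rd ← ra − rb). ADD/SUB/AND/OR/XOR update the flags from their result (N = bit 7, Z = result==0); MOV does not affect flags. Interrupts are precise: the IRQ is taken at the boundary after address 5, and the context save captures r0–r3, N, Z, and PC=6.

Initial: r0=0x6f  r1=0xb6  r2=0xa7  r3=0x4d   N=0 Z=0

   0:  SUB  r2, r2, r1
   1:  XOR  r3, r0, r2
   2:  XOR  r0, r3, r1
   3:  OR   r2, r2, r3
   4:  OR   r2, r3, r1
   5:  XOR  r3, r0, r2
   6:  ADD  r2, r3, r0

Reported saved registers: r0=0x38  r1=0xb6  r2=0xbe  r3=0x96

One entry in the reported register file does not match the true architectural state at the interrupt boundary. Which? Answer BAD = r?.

after  0: r0=0x6f r1=0xb6 r2=0xf1 r3=0x4d  N=1 Z=0
after  1: r0=0x6f r1=0xb6 r2=0xf1 r3=0x9e  N=1 Z=0
after  2: r0=0x28 r1=0xb6 r2=0xf1 r3=0x9e  N=0 Z=0
after  3: r0=0x28 r1=0xb6 r2=0xff r3=0x9e  N=1 Z=0
after  4: r0=0x28 r1=0xb6 r2=0xbe r3=0x9e  N=1 Z=0
after  5: r0=0x28 r1=0xb6 r2=0xbe r3=0x96  N=1 Z=0
-- IRQ taken; context saved, return-PC = 6 --
mismatch: r0: reported 0x38 vs actual 0x28

BAD = r0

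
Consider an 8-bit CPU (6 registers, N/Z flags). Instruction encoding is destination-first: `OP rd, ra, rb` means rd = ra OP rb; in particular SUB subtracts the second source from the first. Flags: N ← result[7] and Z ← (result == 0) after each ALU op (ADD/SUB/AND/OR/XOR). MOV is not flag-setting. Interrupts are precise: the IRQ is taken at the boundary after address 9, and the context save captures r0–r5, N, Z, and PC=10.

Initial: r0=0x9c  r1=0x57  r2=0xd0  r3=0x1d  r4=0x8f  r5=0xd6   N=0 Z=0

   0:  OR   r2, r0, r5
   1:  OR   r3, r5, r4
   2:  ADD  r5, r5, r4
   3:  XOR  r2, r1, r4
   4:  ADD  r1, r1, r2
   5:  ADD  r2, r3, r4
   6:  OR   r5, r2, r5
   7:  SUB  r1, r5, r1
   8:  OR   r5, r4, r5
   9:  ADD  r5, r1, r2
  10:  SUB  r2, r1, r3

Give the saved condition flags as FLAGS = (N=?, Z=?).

after  0: r0=0x9c r1=0x57 r2=0xde r3=0x1d r4=0x8f r5=0xd6  N=1 Z=0
after  1: r0=0x9c r1=0x57 r2=0xde r3=0xdf r4=0x8f r5=0xd6  N=1 Z=0
after  2: r0=0x9c r1=0x57 r2=0xde r3=0xdf r4=0x8f r5=0x65  N=0 Z=0
after  3: r0=0x9c r1=0x57 r2=0xd8 r3=0xdf r4=0x8f r5=0x65  N=1 Z=0
after  4: r0=0x9c r1=0x2f r2=0xd8 r3=0xdf r4=0x8f r5=0x65  N=0 Z=0
after  5: r0=0x9c r1=0x2f r2=0x6e r3=0xdf r4=0x8f r5=0x65  N=0 Z=0
after  6: r0=0x9c r1=0x2f r2=0x6e r3=0xdf r4=0x8f r5=0x6f  N=0 Z=0
after  7: r0=0x9c r1=0x40 r2=0x6e r3=0xdf r4=0x8f r5=0x6f  N=0 Z=0
after  8: r0=0x9c r1=0x40 r2=0x6e r3=0xdf r4=0x8f r5=0xef  N=1 Z=0
after  9: r0=0x9c r1=0x40 r2=0x6e r3=0xdf r4=0x8f r5=0xae  N=1 Z=0
-- IRQ taken; context saved, return-PC = 10 --

FLAGS = (N=1, Z=0)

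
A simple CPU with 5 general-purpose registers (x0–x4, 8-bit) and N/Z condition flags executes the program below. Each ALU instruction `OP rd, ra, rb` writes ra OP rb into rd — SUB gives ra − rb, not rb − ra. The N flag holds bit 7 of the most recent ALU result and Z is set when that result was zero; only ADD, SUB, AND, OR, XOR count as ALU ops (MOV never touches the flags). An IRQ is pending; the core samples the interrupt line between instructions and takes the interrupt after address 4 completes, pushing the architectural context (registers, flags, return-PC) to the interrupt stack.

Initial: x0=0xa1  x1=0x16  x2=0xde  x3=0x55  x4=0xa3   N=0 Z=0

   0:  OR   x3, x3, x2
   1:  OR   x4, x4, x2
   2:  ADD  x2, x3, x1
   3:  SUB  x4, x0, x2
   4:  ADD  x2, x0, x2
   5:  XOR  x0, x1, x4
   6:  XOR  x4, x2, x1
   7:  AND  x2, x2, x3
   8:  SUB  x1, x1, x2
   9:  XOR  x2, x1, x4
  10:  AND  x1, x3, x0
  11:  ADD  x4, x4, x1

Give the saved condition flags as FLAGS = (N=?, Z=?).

FLAGS = (N=1, Z=0)

after  0: x0=0xa1 x1=0x16 x2=0xde x3=0xdf x4=0xa3  N=1 Z=0
after  1: x0=0xa1 x1=0x16 x2=0xde x3=0xdf x4=0xff  N=1 Z=0
after  2: x0=0xa1 x1=0x16 x2=0xf5 x3=0xdf x4=0xff  N=1 Z=0
after  3: x0=0xa1 x1=0x16 x2=0xf5 x3=0xdf x4=0xac  N=1 Z=0
after  4: x0=0xa1 x1=0x16 x2=0x96 x3=0xdf x4=0xac  N=1 Z=0
-- IRQ taken; context saved, return-PC = 5 --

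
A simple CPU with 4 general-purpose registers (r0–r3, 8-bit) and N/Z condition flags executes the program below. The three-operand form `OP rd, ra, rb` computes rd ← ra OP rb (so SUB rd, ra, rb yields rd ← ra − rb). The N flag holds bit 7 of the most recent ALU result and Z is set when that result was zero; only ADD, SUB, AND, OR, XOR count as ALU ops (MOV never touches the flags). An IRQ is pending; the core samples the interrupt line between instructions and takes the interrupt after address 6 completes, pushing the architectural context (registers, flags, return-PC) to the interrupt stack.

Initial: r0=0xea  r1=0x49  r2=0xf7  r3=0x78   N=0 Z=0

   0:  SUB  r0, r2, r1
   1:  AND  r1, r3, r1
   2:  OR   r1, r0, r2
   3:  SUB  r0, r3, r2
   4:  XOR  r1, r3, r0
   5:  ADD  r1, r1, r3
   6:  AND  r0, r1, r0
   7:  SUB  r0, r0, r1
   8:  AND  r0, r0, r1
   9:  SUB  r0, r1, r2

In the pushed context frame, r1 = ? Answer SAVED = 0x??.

SAVED = 0x71

after  0: r0=0xae r1=0x49 r2=0xf7 r3=0x78  N=1 Z=0
after  1: r0=0xae r1=0x48 r2=0xf7 r3=0x78  N=0 Z=0
after  2: r0=0xae r1=0xff r2=0xf7 r3=0x78  N=1 Z=0
after  3: r0=0x81 r1=0xff r2=0xf7 r3=0x78  N=1 Z=0
after  4: r0=0x81 r1=0xf9 r2=0xf7 r3=0x78  N=1 Z=0
after  5: r0=0x81 r1=0x71 r2=0xf7 r3=0x78  N=0 Z=0
after  6: r0=0x01 r1=0x71 r2=0xf7 r3=0x78  N=0 Z=0
-- IRQ taken; context saved, return-PC = 7 --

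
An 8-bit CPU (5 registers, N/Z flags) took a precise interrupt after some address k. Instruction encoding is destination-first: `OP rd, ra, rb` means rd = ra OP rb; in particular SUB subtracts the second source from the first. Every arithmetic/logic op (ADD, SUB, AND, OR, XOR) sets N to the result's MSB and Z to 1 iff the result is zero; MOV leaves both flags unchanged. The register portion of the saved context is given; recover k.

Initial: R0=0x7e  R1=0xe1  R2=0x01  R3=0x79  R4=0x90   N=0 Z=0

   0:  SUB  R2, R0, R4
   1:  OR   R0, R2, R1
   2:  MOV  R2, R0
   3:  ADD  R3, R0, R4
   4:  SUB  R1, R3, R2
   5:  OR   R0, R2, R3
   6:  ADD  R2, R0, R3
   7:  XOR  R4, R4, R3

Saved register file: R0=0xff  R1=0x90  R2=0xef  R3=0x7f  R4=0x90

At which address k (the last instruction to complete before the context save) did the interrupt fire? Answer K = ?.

after  0: R0=0x7e R1=0xe1 R2=0xee R3=0x79 R4=0x90  N=1 Z=0
after  1: R0=0xef R1=0xe1 R2=0xee R3=0x79 R4=0x90  N=1 Z=0
after  2: R0=0xef R1=0xe1 R2=0xef R3=0x79 R4=0x90  N=1 Z=0
after  3: R0=0xef R1=0xe1 R2=0xef R3=0x7f R4=0x90  N=0 Z=0
after  4: R0=0xef R1=0x90 R2=0xef R3=0x7f R4=0x90  N=1 Z=0
after  5: R0=0xff R1=0x90 R2=0xef R3=0x7f R4=0x90  N=1 Z=0
-- IRQ taken; context saved, return-PC = 6 --

K = 5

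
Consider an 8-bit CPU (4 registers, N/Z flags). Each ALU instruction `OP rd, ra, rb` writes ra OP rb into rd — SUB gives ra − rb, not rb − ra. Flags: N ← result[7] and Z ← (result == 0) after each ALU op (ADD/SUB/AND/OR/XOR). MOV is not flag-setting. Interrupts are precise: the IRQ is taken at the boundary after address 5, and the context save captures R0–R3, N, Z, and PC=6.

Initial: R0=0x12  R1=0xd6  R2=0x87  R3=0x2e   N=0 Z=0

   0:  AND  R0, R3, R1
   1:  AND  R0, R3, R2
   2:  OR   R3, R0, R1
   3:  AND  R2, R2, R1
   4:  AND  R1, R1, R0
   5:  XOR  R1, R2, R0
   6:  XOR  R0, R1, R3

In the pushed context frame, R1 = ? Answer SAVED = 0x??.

SAVED = 0x80

after  0: R0=0x06 R1=0xd6 R2=0x87 R3=0x2e  N=0 Z=0
after  1: R0=0x06 R1=0xd6 R2=0x87 R3=0x2e  N=0 Z=0
after  2: R0=0x06 R1=0xd6 R2=0x87 R3=0xd6  N=1 Z=0
after  3: R0=0x06 R1=0xd6 R2=0x86 R3=0xd6  N=1 Z=0
after  4: R0=0x06 R1=0x06 R2=0x86 R3=0xd6  N=0 Z=0
after  5: R0=0x06 R1=0x80 R2=0x86 R3=0xd6  N=1 Z=0
-- IRQ taken; context saved, return-PC = 6 --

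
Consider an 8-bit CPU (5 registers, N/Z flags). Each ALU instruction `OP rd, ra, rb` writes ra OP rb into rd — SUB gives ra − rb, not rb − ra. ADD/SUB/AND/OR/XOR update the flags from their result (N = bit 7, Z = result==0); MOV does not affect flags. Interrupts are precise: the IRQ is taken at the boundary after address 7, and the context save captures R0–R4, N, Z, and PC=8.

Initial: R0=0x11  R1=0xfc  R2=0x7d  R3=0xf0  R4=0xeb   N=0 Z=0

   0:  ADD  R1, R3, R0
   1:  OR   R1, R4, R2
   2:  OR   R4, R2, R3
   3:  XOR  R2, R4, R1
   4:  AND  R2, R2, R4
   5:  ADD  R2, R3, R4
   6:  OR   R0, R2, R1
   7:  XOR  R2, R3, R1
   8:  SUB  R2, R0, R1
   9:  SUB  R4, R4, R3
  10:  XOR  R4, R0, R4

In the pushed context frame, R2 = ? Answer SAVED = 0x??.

SAVED = 0x0f

after  0: R0=0x11 R1=0x01 R2=0x7d R3=0xf0 R4=0xeb  N=0 Z=0
after  1: R0=0x11 R1=0xff R2=0x7d R3=0xf0 R4=0xeb  N=1 Z=0
after  2: R0=0x11 R1=0xff R2=0x7d R3=0xf0 R4=0xfd  N=1 Z=0
after  3: R0=0x11 R1=0xff R2=0x02 R3=0xf0 R4=0xfd  N=0 Z=0
after  4: R0=0x11 R1=0xff R2=0x00 R3=0xf0 R4=0xfd  N=0 Z=1
after  5: R0=0x11 R1=0xff R2=0xed R3=0xf0 R4=0xfd  N=1 Z=0
after  6: R0=0xff R1=0xff R2=0xed R3=0xf0 R4=0xfd  N=1 Z=0
after  7: R0=0xff R1=0xff R2=0x0f R3=0xf0 R4=0xfd  N=0 Z=0
-- IRQ taken; context saved, return-PC = 8 --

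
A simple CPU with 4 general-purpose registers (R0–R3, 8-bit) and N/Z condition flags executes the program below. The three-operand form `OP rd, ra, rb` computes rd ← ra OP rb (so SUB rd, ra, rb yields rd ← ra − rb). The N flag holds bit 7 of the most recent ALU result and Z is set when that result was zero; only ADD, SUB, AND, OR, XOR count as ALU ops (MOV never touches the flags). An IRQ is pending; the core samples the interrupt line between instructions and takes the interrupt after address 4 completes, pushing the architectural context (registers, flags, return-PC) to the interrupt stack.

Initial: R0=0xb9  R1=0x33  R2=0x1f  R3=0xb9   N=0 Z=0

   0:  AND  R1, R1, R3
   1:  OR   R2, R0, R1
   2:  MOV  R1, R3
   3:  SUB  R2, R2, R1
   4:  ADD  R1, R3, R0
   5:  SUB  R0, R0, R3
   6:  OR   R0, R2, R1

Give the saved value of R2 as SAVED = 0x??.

SAVED = 0x00

after  0: R0=0xb9 R1=0x31 R2=0x1f R3=0xb9  N=0 Z=0
after  1: R0=0xb9 R1=0x31 R2=0xb9 R3=0xb9  N=1 Z=0
after  2: R0=0xb9 R1=0xb9 R2=0xb9 R3=0xb9  N=1 Z=0
after  3: R0=0xb9 R1=0xb9 R2=0x00 R3=0xb9  N=0 Z=1
after  4: R0=0xb9 R1=0x72 R2=0x00 R3=0xb9  N=0 Z=0
-- IRQ taken; context saved, return-PC = 5 --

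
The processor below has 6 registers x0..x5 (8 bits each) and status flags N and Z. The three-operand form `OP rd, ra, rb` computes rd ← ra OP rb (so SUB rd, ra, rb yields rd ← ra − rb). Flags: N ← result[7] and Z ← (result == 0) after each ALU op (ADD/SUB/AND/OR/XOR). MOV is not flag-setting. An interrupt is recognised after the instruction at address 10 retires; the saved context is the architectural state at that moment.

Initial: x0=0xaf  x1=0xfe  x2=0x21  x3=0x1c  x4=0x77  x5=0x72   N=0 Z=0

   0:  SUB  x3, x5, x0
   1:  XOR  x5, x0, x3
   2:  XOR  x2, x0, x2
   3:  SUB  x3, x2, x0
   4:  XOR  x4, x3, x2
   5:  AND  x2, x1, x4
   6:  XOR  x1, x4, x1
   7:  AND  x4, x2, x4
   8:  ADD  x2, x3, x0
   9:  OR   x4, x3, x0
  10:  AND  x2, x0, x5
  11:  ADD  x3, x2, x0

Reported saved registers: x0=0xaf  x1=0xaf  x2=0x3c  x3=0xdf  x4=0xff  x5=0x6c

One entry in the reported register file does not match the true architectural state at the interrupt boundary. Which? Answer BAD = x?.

BAD = x2

after  0: x0=0xaf x1=0xfe x2=0x21 x3=0xc3 x4=0x77 x5=0x72  N=1 Z=0
after  1: x0=0xaf x1=0xfe x2=0x21 x3=0xc3 x4=0x77 x5=0x6c  N=0 Z=0
after  2: x0=0xaf x1=0xfe x2=0x8e x3=0xc3 x4=0x77 x5=0x6c  N=1 Z=0
after  3: x0=0xaf x1=0xfe x2=0x8e x3=0xdf x4=0x77 x5=0x6c  N=1 Z=0
after  4: x0=0xaf x1=0xfe x2=0x8e x3=0xdf x4=0x51 x5=0x6c  N=0 Z=0
after  5: x0=0xaf x1=0xfe x2=0x50 x3=0xdf x4=0x51 x5=0x6c  N=0 Z=0
after  6: x0=0xaf x1=0xaf x2=0x50 x3=0xdf x4=0x51 x5=0x6c  N=1 Z=0
after  7: x0=0xaf x1=0xaf x2=0x50 x3=0xdf x4=0x50 x5=0x6c  N=0 Z=0
after  8: x0=0xaf x1=0xaf x2=0x8e x3=0xdf x4=0x50 x5=0x6c  N=1 Z=0
after  9: x0=0xaf x1=0xaf x2=0x8e x3=0xdf x4=0xff x5=0x6c  N=1 Z=0
after 10: x0=0xaf x1=0xaf x2=0x2c x3=0xdf x4=0xff x5=0x6c  N=0 Z=0
-- IRQ taken; context saved, return-PC = 11 --
mismatch: x2: reported 0x3c vs actual 0x2c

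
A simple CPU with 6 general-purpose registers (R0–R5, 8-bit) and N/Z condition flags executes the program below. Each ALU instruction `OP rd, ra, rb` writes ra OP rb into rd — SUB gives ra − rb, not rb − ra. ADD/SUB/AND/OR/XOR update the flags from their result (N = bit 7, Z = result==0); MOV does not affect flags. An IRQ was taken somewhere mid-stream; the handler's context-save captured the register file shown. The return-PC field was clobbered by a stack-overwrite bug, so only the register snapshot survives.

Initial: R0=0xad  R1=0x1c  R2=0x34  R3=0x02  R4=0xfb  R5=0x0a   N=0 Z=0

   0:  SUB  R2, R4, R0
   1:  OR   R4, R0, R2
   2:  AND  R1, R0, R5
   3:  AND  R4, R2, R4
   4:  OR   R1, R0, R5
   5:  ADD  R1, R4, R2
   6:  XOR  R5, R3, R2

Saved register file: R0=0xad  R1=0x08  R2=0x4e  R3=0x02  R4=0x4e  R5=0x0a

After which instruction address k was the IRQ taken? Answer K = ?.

K = 3

after  0: R0=0xad R1=0x1c R2=0x4e R3=0x02 R4=0xfb R5=0x0a  N=0 Z=0
after  1: R0=0xad R1=0x1c R2=0x4e R3=0x02 R4=0xef R5=0x0a  N=1 Z=0
after  2: R0=0xad R1=0x08 R2=0x4e R3=0x02 R4=0xef R5=0x0a  N=0 Z=0
after  3: R0=0xad R1=0x08 R2=0x4e R3=0x02 R4=0x4e R5=0x0a  N=0 Z=0
-- IRQ taken; context saved, return-PC = 4 --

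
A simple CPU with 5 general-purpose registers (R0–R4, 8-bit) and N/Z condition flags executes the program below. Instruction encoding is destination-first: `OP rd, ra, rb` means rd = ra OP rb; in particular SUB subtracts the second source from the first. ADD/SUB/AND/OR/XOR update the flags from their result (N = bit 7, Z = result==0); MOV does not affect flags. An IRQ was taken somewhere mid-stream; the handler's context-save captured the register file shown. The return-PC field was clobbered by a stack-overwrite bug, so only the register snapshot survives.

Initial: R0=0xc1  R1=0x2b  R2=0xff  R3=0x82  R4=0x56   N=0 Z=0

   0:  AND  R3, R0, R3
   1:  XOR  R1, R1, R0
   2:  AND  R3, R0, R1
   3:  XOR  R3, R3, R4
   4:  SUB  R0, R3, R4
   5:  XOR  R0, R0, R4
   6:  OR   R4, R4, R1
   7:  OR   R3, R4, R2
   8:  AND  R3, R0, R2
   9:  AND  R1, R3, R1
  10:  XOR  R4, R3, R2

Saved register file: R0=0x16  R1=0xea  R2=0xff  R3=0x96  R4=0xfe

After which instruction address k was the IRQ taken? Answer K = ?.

after  0: R0=0xc1 R1=0x2b R2=0xff R3=0x80 R4=0x56  N=1 Z=0
after  1: R0=0xc1 R1=0xea R2=0xff R3=0x80 R4=0x56  N=1 Z=0
after  2: R0=0xc1 R1=0xea R2=0xff R3=0xc0 R4=0x56  N=1 Z=0
after  3: R0=0xc1 R1=0xea R2=0xff R3=0x96 R4=0x56  N=1 Z=0
after  4: R0=0x40 R1=0xea R2=0xff R3=0x96 R4=0x56  N=0 Z=0
after  5: R0=0x16 R1=0xea R2=0xff R3=0x96 R4=0x56  N=0 Z=0
after  6: R0=0x16 R1=0xea R2=0xff R3=0x96 R4=0xfe  N=1 Z=0
-- IRQ taken; context saved, return-PC = 7 --

K = 6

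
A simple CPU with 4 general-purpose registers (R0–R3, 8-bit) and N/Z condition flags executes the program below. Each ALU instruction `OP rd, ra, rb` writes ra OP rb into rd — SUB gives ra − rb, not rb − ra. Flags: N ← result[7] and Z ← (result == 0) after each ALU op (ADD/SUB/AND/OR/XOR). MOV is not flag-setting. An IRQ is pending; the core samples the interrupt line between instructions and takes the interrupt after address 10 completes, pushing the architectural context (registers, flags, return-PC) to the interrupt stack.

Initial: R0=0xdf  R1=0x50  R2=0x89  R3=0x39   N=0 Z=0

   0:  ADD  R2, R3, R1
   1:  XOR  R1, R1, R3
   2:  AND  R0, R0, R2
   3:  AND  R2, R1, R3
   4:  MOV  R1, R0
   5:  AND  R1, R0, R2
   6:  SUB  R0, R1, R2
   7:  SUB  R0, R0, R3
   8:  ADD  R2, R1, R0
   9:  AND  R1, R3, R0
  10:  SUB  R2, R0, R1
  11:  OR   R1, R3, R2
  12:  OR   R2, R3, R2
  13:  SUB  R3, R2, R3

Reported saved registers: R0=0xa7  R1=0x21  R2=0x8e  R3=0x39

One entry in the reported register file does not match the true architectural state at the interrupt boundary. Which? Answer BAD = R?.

BAD = R2

after  0: R0=0xdf R1=0x50 R2=0x89 R3=0x39  N=1 Z=0
after  1: R0=0xdf R1=0x69 R2=0x89 R3=0x39  N=0 Z=0
after  2: R0=0x89 R1=0x69 R2=0x89 R3=0x39  N=1 Z=0
after  3: R0=0x89 R1=0x69 R2=0x29 R3=0x39  N=0 Z=0
after  4: R0=0x89 R1=0x89 R2=0x29 R3=0x39  N=0 Z=0
after  5: R0=0x89 R1=0x09 R2=0x29 R3=0x39  N=0 Z=0
after  6: R0=0xe0 R1=0x09 R2=0x29 R3=0x39  N=1 Z=0
after  7: R0=0xa7 R1=0x09 R2=0x29 R3=0x39  N=1 Z=0
after  8: R0=0xa7 R1=0x09 R2=0xb0 R3=0x39  N=1 Z=0
after  9: R0=0xa7 R1=0x21 R2=0xb0 R3=0x39  N=0 Z=0
after 10: R0=0xa7 R1=0x21 R2=0x86 R3=0x39  N=1 Z=0
-- IRQ taken; context saved, return-PC = 11 --
mismatch: R2: reported 0x8e vs actual 0x86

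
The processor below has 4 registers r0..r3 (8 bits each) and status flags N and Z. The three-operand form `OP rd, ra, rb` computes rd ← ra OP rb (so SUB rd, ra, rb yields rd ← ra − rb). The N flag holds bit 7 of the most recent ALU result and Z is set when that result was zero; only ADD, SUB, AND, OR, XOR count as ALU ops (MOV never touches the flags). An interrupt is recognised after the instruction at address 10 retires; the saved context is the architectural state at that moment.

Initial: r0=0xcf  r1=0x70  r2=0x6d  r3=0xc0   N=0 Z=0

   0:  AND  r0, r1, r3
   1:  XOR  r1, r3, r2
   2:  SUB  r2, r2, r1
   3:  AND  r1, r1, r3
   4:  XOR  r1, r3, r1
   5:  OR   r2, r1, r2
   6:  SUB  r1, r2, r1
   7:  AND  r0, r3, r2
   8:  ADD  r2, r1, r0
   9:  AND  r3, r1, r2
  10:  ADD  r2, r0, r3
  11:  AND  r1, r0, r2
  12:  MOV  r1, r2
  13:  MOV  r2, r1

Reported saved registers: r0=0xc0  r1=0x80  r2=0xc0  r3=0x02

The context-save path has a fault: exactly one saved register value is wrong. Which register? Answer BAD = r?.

after  0: r0=0x40 r1=0x70 r2=0x6d r3=0xc0  N=0 Z=0
after  1: r0=0x40 r1=0xad r2=0x6d r3=0xc0  N=1 Z=0
after  2: r0=0x40 r1=0xad r2=0xc0 r3=0xc0  N=1 Z=0
after  3: r0=0x40 r1=0x80 r2=0xc0 r3=0xc0  N=1 Z=0
after  4: r0=0x40 r1=0x40 r2=0xc0 r3=0xc0  N=0 Z=0
after  5: r0=0x40 r1=0x40 r2=0xc0 r3=0xc0  N=1 Z=0
after  6: r0=0x40 r1=0x80 r2=0xc0 r3=0xc0  N=1 Z=0
after  7: r0=0xc0 r1=0x80 r2=0xc0 r3=0xc0  N=1 Z=0
after  8: r0=0xc0 r1=0x80 r2=0x40 r3=0xc0  N=0 Z=0
after  9: r0=0xc0 r1=0x80 r2=0x40 r3=0x00  N=0 Z=1
after 10: r0=0xc0 r1=0x80 r2=0xc0 r3=0x00  N=1 Z=0
-- IRQ taken; context saved, return-PC = 11 --
mismatch: r3: reported 0x02 vs actual 0x00

BAD = r3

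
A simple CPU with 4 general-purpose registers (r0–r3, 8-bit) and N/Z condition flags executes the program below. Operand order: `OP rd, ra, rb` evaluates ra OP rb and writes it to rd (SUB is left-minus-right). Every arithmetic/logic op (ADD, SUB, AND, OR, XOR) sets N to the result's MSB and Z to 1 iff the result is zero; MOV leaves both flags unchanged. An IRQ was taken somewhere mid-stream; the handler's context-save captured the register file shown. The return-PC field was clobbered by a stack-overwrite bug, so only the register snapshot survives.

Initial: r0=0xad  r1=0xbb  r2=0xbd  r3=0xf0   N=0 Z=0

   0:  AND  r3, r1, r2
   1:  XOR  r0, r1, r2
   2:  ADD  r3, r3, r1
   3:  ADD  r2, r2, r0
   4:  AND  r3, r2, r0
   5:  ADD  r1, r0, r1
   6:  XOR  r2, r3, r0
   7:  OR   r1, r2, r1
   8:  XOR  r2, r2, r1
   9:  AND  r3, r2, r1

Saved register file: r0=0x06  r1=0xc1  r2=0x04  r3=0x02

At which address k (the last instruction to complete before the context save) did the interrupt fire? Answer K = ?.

K = 6

after  0: r0=0xad r1=0xbb r2=0xbd r3=0xb9  N=1 Z=0
after  1: r0=0x06 r1=0xbb r2=0xbd r3=0xb9  N=0 Z=0
after  2: r0=0x06 r1=0xbb r2=0xbd r3=0x74  N=0 Z=0
after  3: r0=0x06 r1=0xbb r2=0xc3 r3=0x74  N=1 Z=0
after  4: r0=0x06 r1=0xbb r2=0xc3 r3=0x02  N=0 Z=0
after  5: r0=0x06 r1=0xc1 r2=0xc3 r3=0x02  N=1 Z=0
after  6: r0=0x06 r1=0xc1 r2=0x04 r3=0x02  N=0 Z=0
-- IRQ taken; context saved, return-PC = 7 --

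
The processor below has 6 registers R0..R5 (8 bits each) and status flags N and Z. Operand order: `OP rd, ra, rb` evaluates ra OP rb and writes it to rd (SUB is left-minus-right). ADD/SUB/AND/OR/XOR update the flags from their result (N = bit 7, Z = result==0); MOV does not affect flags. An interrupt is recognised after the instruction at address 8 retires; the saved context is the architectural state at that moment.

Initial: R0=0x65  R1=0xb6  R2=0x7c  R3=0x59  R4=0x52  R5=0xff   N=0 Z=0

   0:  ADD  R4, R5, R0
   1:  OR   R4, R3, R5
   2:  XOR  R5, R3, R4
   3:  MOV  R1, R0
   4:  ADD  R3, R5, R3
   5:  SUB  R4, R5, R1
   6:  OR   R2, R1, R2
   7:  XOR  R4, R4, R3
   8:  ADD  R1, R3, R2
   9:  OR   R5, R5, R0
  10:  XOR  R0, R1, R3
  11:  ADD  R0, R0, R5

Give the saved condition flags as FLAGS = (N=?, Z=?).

after  0: R0=0x65 R1=0xb6 R2=0x7c R3=0x59 R4=0x64 R5=0xff  N=0 Z=0
after  1: R0=0x65 R1=0xb6 R2=0x7c R3=0x59 R4=0xff R5=0xff  N=1 Z=0
after  2: R0=0x65 R1=0xb6 R2=0x7c R3=0x59 R4=0xff R5=0xa6  N=1 Z=0
after  3: R0=0x65 R1=0x65 R2=0x7c R3=0x59 R4=0xff R5=0xa6  N=1 Z=0
after  4: R0=0x65 R1=0x65 R2=0x7c R3=0xff R4=0xff R5=0xa6  N=1 Z=0
after  5: R0=0x65 R1=0x65 R2=0x7c R3=0xff R4=0x41 R5=0xa6  N=0 Z=0
after  6: R0=0x65 R1=0x65 R2=0x7d R3=0xff R4=0x41 R5=0xa6  N=0 Z=0
after  7: R0=0x65 R1=0x65 R2=0x7d R3=0xff R4=0xbe R5=0xa6  N=1 Z=0
after  8: R0=0x65 R1=0x7c R2=0x7d R3=0xff R4=0xbe R5=0xa6  N=0 Z=0
-- IRQ taken; context saved, return-PC = 9 --

FLAGS = (N=0, Z=0)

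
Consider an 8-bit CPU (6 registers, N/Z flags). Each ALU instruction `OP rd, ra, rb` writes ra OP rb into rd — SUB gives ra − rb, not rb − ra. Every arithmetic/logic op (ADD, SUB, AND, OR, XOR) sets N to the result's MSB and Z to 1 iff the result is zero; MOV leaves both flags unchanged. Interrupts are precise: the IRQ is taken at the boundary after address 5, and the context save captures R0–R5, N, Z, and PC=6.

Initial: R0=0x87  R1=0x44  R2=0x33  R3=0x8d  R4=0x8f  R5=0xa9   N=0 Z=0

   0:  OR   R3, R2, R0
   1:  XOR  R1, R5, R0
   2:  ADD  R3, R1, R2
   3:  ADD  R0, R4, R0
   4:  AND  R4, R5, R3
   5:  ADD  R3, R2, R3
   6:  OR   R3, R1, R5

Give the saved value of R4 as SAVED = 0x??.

SAVED = 0x21

after  0: R0=0x87 R1=0x44 R2=0x33 R3=0xb7 R4=0x8f R5=0xa9  N=1 Z=0
after  1: R0=0x87 R1=0x2e R2=0x33 R3=0xb7 R4=0x8f R5=0xa9  N=0 Z=0
after  2: R0=0x87 R1=0x2e R2=0x33 R3=0x61 R4=0x8f R5=0xa9  N=0 Z=0
after  3: R0=0x16 R1=0x2e R2=0x33 R3=0x61 R4=0x8f R5=0xa9  N=0 Z=0
after  4: R0=0x16 R1=0x2e R2=0x33 R3=0x61 R4=0x21 R5=0xa9  N=0 Z=0
after  5: R0=0x16 R1=0x2e R2=0x33 R3=0x94 R4=0x21 R5=0xa9  N=1 Z=0
-- IRQ taken; context saved, return-PC = 6 --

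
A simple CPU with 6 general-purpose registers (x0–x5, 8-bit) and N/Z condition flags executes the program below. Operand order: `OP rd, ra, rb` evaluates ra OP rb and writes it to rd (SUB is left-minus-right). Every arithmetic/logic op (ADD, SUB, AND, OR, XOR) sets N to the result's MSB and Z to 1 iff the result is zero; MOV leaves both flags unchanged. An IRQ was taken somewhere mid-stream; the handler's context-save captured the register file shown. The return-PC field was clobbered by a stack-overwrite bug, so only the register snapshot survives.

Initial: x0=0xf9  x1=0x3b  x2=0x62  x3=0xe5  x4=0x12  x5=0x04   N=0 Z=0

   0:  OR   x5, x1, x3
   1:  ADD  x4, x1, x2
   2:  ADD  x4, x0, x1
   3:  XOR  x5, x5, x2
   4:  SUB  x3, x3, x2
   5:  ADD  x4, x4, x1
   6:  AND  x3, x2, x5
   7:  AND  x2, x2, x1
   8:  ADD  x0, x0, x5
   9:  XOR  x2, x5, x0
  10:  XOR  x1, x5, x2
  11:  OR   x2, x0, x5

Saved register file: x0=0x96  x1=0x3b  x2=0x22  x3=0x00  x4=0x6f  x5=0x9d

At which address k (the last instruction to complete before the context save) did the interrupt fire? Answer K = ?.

after  0: x0=0xf9 x1=0x3b x2=0x62 x3=0xe5 x4=0x12 x5=0xff  N=1 Z=0
after  1: x0=0xf9 x1=0x3b x2=0x62 x3=0xe5 x4=0x9d x5=0xff  N=1 Z=0
after  2: x0=0xf9 x1=0x3b x2=0x62 x3=0xe5 x4=0x34 x5=0xff  N=0 Z=0
after  3: x0=0xf9 x1=0x3b x2=0x62 x3=0xe5 x4=0x34 x5=0x9d  N=1 Z=0
after  4: x0=0xf9 x1=0x3b x2=0x62 x3=0x83 x4=0x34 x5=0x9d  N=1 Z=0
after  5: x0=0xf9 x1=0x3b x2=0x62 x3=0x83 x4=0x6f x5=0x9d  N=0 Z=0
after  6: x0=0xf9 x1=0x3b x2=0x62 x3=0x00 x4=0x6f x5=0x9d  N=0 Z=1
after  7: x0=0xf9 x1=0x3b x2=0x22 x3=0x00 x4=0x6f x5=0x9d  N=0 Z=0
after  8: x0=0x96 x1=0x3b x2=0x22 x3=0x00 x4=0x6f x5=0x9d  N=1 Z=0
-- IRQ taken; context saved, return-PC = 9 --

K = 8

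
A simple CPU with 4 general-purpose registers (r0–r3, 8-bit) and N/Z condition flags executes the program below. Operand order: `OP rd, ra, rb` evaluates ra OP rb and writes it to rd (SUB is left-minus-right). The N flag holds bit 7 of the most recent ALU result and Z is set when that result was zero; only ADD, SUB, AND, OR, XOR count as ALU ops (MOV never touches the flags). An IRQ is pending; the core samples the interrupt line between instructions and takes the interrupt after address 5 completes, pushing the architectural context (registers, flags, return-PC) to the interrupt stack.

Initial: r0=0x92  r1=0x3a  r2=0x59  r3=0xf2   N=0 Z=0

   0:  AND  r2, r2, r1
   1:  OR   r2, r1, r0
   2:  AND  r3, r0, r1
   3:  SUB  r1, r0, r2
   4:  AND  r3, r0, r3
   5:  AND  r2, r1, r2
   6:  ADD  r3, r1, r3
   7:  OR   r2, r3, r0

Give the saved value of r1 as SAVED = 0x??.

after  0: r0=0x92 r1=0x3a r2=0x18 r3=0xf2  N=0 Z=0
after  1: r0=0x92 r1=0x3a r2=0xba r3=0xf2  N=1 Z=0
after  2: r0=0x92 r1=0x3a r2=0xba r3=0x12  N=0 Z=0
after  3: r0=0x92 r1=0xd8 r2=0xba r3=0x12  N=1 Z=0
after  4: r0=0x92 r1=0xd8 r2=0xba r3=0x12  N=0 Z=0
after  5: r0=0x92 r1=0xd8 r2=0x98 r3=0x12  N=1 Z=0
-- IRQ taken; context saved, return-PC = 6 --

SAVED = 0xd8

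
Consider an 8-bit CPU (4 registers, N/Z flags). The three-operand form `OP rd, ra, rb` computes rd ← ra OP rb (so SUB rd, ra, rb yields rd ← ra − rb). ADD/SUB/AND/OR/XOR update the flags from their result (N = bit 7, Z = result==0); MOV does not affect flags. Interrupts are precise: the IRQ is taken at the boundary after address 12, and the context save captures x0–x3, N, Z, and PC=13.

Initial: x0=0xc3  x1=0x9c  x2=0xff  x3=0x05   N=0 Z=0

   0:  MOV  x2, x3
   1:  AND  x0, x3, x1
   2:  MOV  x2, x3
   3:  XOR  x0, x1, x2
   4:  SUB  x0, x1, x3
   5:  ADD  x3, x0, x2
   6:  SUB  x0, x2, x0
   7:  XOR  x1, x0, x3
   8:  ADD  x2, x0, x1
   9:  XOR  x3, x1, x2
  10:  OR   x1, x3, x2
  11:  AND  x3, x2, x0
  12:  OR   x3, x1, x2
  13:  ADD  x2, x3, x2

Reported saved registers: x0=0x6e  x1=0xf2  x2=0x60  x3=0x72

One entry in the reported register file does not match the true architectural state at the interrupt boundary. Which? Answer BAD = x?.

after  0: x0=0xc3 x1=0x9c x2=0x05 x3=0x05  N=0 Z=0
after  1: x0=0x04 x1=0x9c x2=0x05 x3=0x05  N=0 Z=0
after  2: x0=0x04 x1=0x9c x2=0x05 x3=0x05  N=0 Z=0
after  3: x0=0x99 x1=0x9c x2=0x05 x3=0x05  N=1 Z=0
after  4: x0=0x97 x1=0x9c x2=0x05 x3=0x05  N=1 Z=0
after  5: x0=0x97 x1=0x9c x2=0x05 x3=0x9c  N=1 Z=0
after  6: x0=0x6e x1=0x9c x2=0x05 x3=0x9c  N=0 Z=0
after  7: x0=0x6e x1=0xf2 x2=0x05 x3=0x9c  N=1 Z=0
after  8: x0=0x6e x1=0xf2 x2=0x60 x3=0x9c  N=0 Z=0
after  9: x0=0x6e x1=0xf2 x2=0x60 x3=0x92  N=1 Z=0
after 10: x0=0x6e x1=0xf2 x2=0x60 x3=0x92  N=1 Z=0
after 11: x0=0x6e x1=0xf2 x2=0x60 x3=0x60  N=0 Z=0
after 12: x0=0x6e x1=0xf2 x2=0x60 x3=0xf2  N=1 Z=0
-- IRQ taken; context saved, return-PC = 13 --
mismatch: x3: reported 0x72 vs actual 0xf2

BAD = x3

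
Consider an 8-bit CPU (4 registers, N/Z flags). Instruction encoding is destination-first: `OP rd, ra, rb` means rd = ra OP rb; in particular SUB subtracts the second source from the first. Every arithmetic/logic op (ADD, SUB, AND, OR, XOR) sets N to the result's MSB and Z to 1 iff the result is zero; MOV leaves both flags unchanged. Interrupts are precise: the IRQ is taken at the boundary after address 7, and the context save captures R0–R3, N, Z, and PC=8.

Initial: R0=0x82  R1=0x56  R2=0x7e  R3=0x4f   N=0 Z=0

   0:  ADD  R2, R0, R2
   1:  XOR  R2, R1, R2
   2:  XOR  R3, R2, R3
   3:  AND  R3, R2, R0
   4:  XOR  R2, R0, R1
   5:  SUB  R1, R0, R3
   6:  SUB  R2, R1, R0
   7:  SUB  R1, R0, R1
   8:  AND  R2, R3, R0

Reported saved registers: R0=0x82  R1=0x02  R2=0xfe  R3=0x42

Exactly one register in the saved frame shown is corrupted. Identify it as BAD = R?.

after  0: R0=0x82 R1=0x56 R2=0x00 R3=0x4f  N=0 Z=1
after  1: R0=0x82 R1=0x56 R2=0x56 R3=0x4f  N=0 Z=0
after  2: R0=0x82 R1=0x56 R2=0x56 R3=0x19  N=0 Z=0
after  3: R0=0x82 R1=0x56 R2=0x56 R3=0x02  N=0 Z=0
after  4: R0=0x82 R1=0x56 R2=0xd4 R3=0x02  N=1 Z=0
after  5: R0=0x82 R1=0x80 R2=0xd4 R3=0x02  N=1 Z=0
after  6: R0=0x82 R1=0x80 R2=0xfe R3=0x02  N=1 Z=0
after  7: R0=0x82 R1=0x02 R2=0xfe R3=0x02  N=0 Z=0
-- IRQ taken; context saved, return-PC = 8 --
mismatch: R3: reported 0x42 vs actual 0x02

BAD = R3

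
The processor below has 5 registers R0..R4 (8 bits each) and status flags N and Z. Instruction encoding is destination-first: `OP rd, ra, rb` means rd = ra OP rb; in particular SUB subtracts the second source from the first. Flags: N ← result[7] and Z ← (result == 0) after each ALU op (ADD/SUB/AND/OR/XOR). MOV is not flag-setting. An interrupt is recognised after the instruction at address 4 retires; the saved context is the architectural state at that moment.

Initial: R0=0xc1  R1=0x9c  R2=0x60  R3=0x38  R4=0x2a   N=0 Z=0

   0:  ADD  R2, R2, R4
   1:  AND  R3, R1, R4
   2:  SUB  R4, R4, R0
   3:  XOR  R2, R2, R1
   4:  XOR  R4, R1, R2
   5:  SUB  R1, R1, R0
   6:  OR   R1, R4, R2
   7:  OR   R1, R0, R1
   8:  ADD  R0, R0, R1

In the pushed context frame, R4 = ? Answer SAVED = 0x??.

SAVED = 0x8a

after  0: R0=0xc1 R1=0x9c R2=0x8a R3=0x38 R4=0x2a  N=1 Z=0
after  1: R0=0xc1 R1=0x9c R2=0x8a R3=0x08 R4=0x2a  N=0 Z=0
after  2: R0=0xc1 R1=0x9c R2=0x8a R3=0x08 R4=0x69  N=0 Z=0
after  3: R0=0xc1 R1=0x9c R2=0x16 R3=0x08 R4=0x69  N=0 Z=0
after  4: R0=0xc1 R1=0x9c R2=0x16 R3=0x08 R4=0x8a  N=1 Z=0
-- IRQ taken; context saved, return-PC = 5 --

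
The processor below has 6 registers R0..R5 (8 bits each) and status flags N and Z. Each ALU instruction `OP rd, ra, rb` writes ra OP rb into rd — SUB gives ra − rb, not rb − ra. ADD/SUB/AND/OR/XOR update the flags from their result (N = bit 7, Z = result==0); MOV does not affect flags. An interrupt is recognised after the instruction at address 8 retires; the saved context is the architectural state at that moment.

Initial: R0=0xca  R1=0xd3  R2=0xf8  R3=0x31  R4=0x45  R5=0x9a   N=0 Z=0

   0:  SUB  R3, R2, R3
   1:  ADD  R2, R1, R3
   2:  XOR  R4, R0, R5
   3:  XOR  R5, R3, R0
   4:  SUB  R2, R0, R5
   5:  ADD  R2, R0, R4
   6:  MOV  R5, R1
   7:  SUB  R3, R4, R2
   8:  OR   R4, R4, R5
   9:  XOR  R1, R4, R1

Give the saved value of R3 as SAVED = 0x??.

after  0: R0=0xca R1=0xd3 R2=0xf8 R3=0xc7 R4=0x45 R5=0x9a  N=1 Z=0
after  1: R0=0xca R1=0xd3 R2=0x9a R3=0xc7 R4=0x45 R5=0x9a  N=1 Z=0
after  2: R0=0xca R1=0xd3 R2=0x9a R3=0xc7 R4=0x50 R5=0x9a  N=0 Z=0
after  3: R0=0xca R1=0xd3 R2=0x9a R3=0xc7 R4=0x50 R5=0x0d  N=0 Z=0
after  4: R0=0xca R1=0xd3 R2=0xbd R3=0xc7 R4=0x50 R5=0x0d  N=1 Z=0
after  5: R0=0xca R1=0xd3 R2=0x1a R3=0xc7 R4=0x50 R5=0x0d  N=0 Z=0
after  6: R0=0xca R1=0xd3 R2=0x1a R3=0xc7 R4=0x50 R5=0xd3  N=0 Z=0
after  7: R0=0xca R1=0xd3 R2=0x1a R3=0x36 R4=0x50 R5=0xd3  N=0 Z=0
after  8: R0=0xca R1=0xd3 R2=0x1a R3=0x36 R4=0xd3 R5=0xd3  N=1 Z=0
-- IRQ taken; context saved, return-PC = 9 --

SAVED = 0x36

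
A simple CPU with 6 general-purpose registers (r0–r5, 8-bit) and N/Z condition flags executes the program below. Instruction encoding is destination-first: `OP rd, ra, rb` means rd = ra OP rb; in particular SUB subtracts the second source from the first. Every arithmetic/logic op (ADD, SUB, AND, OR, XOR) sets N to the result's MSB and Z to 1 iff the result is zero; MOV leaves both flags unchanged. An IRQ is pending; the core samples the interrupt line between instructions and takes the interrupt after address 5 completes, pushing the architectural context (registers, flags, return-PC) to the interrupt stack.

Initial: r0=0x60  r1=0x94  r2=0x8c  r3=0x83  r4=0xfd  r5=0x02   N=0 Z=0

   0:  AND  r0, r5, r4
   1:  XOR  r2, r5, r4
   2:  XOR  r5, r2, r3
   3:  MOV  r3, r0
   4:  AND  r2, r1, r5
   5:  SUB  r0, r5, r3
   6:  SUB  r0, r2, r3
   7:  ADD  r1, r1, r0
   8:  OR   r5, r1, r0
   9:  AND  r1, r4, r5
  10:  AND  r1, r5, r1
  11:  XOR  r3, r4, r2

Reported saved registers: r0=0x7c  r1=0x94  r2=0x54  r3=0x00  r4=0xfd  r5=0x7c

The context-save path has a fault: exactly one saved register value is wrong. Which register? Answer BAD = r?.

after  0: r0=0x00 r1=0x94 r2=0x8c r3=0x83 r4=0xfd r5=0x02  N=0 Z=1
after  1: r0=0x00 r1=0x94 r2=0xff r3=0x83 r4=0xfd r5=0x02  N=1 Z=0
after  2: r0=0x00 r1=0x94 r2=0xff r3=0x83 r4=0xfd r5=0x7c  N=0 Z=0
after  3: r0=0x00 r1=0x94 r2=0xff r3=0x00 r4=0xfd r5=0x7c  N=0 Z=0
after  4: r0=0x00 r1=0x94 r2=0x14 r3=0x00 r4=0xfd r5=0x7c  N=0 Z=0
after  5: r0=0x7c r1=0x94 r2=0x14 r3=0x00 r4=0xfd r5=0x7c  N=0 Z=0
-- IRQ taken; context saved, return-PC = 6 --
mismatch: r2: reported 0x54 vs actual 0x14

BAD = r2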